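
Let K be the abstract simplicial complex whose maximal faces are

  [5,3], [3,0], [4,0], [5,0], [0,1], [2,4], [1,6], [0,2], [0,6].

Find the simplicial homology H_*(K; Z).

H_0 = Z,  H_1 = Z^3.

Fix the vertex order 0 < 1 < 2 < 3 < 4 < 5 < 6 and write every simplex with vertices in increasing order. Then dim K = 1 and the simplices of K are:

  0-simplices (7): [0], [1], [2], [3], [4], [5], [6]
  1-simplices (9): [0,1], [0,2], [0,3], [0,4], [0,5], [0,6], [1,6], [2,4], [3,5]

giving chain groups C_0 ≅ Z^7, C_1 ≅ Z^9.

∂_1: C_1 → C_0 is given by ∂[p,q] = [q] − [p]. For instance
  ∂[0,5] = [5] − [0].
The 7×9 boundary matrix has rank 6 and Smith normal form diag(1,1,1,1,1,1).

From H_k ≅ ker(∂_k) / im(∂_{k+1}) we obtain:

  H_0: rank C_0 − rank ∂_1 = 7 − 6 = 1, and the invariant factors of ∂_1 are all 1, so H_0 ≅ Z.
  H_1: rank ker ∂_1 − rank ∂_2 = (9 − 6) − 0 = 3, and there is no ∂_2, so H_1 ≅ Z^3.

As a check, the Euler characteristic is 7 − 9 = -2, which agrees with 1 − 3 = -2.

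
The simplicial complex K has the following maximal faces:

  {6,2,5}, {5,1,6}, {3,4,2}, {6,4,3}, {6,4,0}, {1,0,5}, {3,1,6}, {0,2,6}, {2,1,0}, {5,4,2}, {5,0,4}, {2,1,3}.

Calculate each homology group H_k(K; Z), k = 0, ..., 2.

We work with the vertex ordering 0 < 1 < 2 < 3 < 4 < 5 < 6. The simplices of K, each written with vertices in increasing order, are:

  0-simplices (7): [0], [1], [2], [3], [4], [5], [6]
  1-simplices (18): [0,1], [0,2], [0,4], [0,5], [0,6], [1,2], [1,3], [1,5], [1,6], [2,3], [2,4], [2,5], [2,6], [3,4], [3,6], [4,5], [4,6], [5,6]
  2-simplices (12): [0,1,2], [0,1,5], [0,2,6], [0,4,5], [0,4,6], [1,2,3], [1,3,6], [1,5,6], [2,3,4], [2,4,5], [2,5,6], [3,4,6]

so the chain groups are C_0 ≅ Z^7, C_1 ≅ Z^18, C_2 ≅ Z^12.

∂_1: C_1 → C_0 maps an edge to its endpoints' difference, ∂[p,q] = q − p.
This gives a 7×18 integer matrix of rank 6; reducing to Smith normal form yields diagonal entries (1,1,1,1,1,1).

∂_2: C_2 → C_1 acts by ∂[p,q,r] = [q,r] − [p,r] + [p,q]. For instance
  ∂[3,4,6] = [4,6] − [3,6] + [3,4],
  ∂[2,4,5] = [4,5] − [2,5] + [2,4].
The resulting 18×12 matrix has rank 12, and its Smith normal form has invariant factors (1,1,1,1,1,1,1,1,1,1,1,2).

Now H_k = ker ∂_k / im ∂_{k+1}, so:

  H_0: rank C_0 − rank ∂_1 = 7 − 6 = 1, and the invariant factors of ∂_1 are all 1, so H_0 ≅ Z.
  H_1: rank ker ∂_1 − rank ∂_2 = (18 − 6) − 12 = 0, and ∂_2 has invariant factor 2 > 1, so H_1 ≅ Z_2.
  H_2: rank ker ∂_2 − rank ∂_3 = (12 − 12) − 0 = 0, and there is no ∂_3, so H_2 ≅ 0.

As a check, the Euler characteristic is 7 − 18 + 12 = 1, which agrees with 1 − 0 + 0 = 1.

H_0 ≅ Z,  H_1 ≅ Z_2,  H_2 = 0.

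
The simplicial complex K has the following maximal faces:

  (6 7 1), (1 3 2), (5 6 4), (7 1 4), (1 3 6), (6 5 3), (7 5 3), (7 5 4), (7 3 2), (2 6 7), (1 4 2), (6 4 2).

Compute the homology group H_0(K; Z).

We work with the vertex ordering 1 < 2 < 3 < 4 < 5 < 6 < 7. The simplices of K, each written with vertices in increasing order, are:

  0-simplices (7): [1], [2], [3], [4], [5], [6], [7]
  1-simplices (18): [1,2], [1,3], [1,4], [1,6], [1,7], [2,3], [2,4], [2,6], [2,7], [3,5], [3,6], [3,7], [4,5], [4,6], [4,7], [5,6], [5,7], [6,7]
  2-simplices (12): [1,2,3], [1,2,4], [1,3,6], [1,4,7], [1,6,7], [2,3,7], [2,4,6], [2,6,7], [3,5,6], [3,5,7], [4,5,6], [4,5,7]

so the chain groups are C_0 ≅ Z^7, C_1 ≅ Z^18, C_2 ≅ Z^12.

The boundary map ∂_1: C_1 → C_0 is given by ∂[p,q] = [q] − [p]. For instance
  ∂[1,2] = [2] − [1].
The resulting 7×18 matrix has rank 6, and its Smith normal form has invariant factors (1,1,1,1,1,1).

Boundary ∂_2: C_2 → C_1 acts by ∂[p,q,r] = [q,r] − [p,r] + [p,q]. For instance
  ∂[3,5,7] = [5,7] − [3,7] + [3,5],
  ∂[2,6,7] = [6,7] − [2,7] + [2,6].
The resulting 18×12 matrix has rank 12, and its Smith normal form has invariant factors (1,1,1,1,1,1,1,1,1,1,1,2).

From H_k ≅ ker(∂_k) / im(∂_{k+1}) we obtain:

  H_0: rank C_0 − rank ∂_1 = 7 − 6 = 1, and the invariant factors of ∂_1 are all 1, so H_0 = Z.

(K is a triangulation of the real projective plane RP^2.)

H_0 = Z.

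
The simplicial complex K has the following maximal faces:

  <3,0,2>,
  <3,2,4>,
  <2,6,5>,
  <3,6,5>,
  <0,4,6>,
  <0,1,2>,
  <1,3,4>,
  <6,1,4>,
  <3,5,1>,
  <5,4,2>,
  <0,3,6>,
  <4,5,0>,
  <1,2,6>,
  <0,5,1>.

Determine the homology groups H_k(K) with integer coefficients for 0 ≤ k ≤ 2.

H_0 = Z,  H_1 = Z^2,  H_2 = Z.

Order the vertices as 0 < 1 < 2 < 3 < 4 < 5 < 6. Listing each simplex with vertices in this order, K has dimension 2 with simplices:

  0-simplices (7): [0], [1], [2], [3], [4], [5], [6]
  1-simplices (21): [0,1], [0,2], [0,3], [0,4], [0,5], [0,6], [1,2], [1,3], [1,4], [1,5], [1,6], [2,3], [2,4], [2,5], [2,6], [3,4], [3,5], [3,6], [4,5], [4,6], [5,6]
  2-simplices (14): [0,1,2], [0,1,5], [0,2,3], [0,3,6], [0,4,5], [0,4,6], [1,2,6], [1,3,4], [1,3,5], [1,4,6], [2,3,4], [2,4,5], [2,5,6], [3,5,6]

Hence C_0 ≅ Z^7, C_1 ≅ Z^21, C_2 ≅ Z^14.

∂_1: C_1 → C_0 is given by ∂[p,q] = [q] − [p].
The resulting 7×21 matrix has rank 6, and its Smith normal form has invariant factors (1,1,1,1,1,1).

∂_2: C_2 → C_1 maps a triangle to the signed sum of its edges. For instance
  ∂[0,4,5] = [4,5] − [0,5] + [0,4],
  ∂[0,2,3] = [2,3] − [0,3] + [0,2].
The 21×14 boundary matrix has rank 13 and Smith normal form diag(1,1,1,1,1,1,1,1,1,1,1,1,1).

Computing H_k = (kernel of ∂_k) / (image of ∂_{k+1}):

  H_0: rank C_0 − rank ∂_1 = 7 − 6 = 1, and the invariant factors of ∂_1 are all 1, so H_0 ≅ Z.
  H_1: rank ker ∂_1 − rank ∂_2 = (21 − 6) − 13 = 2, and the invariant factors of ∂_2 are all 1, so H_1 ≅ Z^2.
  H_2: rank ker ∂_2 − rank ∂_3 = (14 − 13) − 0 = 1, and there is no ∂_3, so H_2 ≅ Z.

As a check, the Euler characteristic is 7 − 21 + 14 = 0, which agrees with 1 − 2 + 1 = 0.
(K is a triangulation of the torus T^2.)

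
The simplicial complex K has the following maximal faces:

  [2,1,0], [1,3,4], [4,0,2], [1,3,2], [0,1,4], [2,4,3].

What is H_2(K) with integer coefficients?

Order the vertices as 0 < 1 < 2 < 3 < 4. Listing each simplex with vertices in this order, K has dimension 2 with simplices:

  0-simplices (5): [0], [1], [2], [3], [4]
  1-simplices (9): [0,1], [0,2], [0,4], [1,2], [1,3], [1,4], [2,3], [2,4], [3,4]
  2-simplices (6): [0,1,2], [0,1,4], [0,2,4], [1,2,3], [1,3,4], [2,3,4]

Hence C_0 ≅ Z^5, C_1 ≅ Z^9, C_2 ≅ Z^6.

The boundary map ∂_1: C_1 → C_0 sends each edge [p,q] (with p < q) to q − p. For instance
  ∂[2,3] = [3] − [2].
As a 5×9 matrix over Z this has rank 4, with invariant factors (1,1,1,1).

∂_2: C_2 → C_1 sends each 2-simplex [p,q,r] to [q,r] − [p,r] + [p,q]. For instance
  ∂[0,2,4] = [2,4] − [0,4] + [0,2],
  ∂[2,3,4] = [3,4] − [2,4] + [2,3].
As a 9×6 matrix over Z this has rank 5, with invariant factors (1,1,1,1,1).

Now H_k = ker ∂_k / im ∂_{k+1}, so:

  H_2: rank ker ∂_2 − rank ∂_3 = (6 − 5) − 0 = 1, and there is no ∂_3, so H_2 ≅ Z.

(K is a triangulation of the 2-sphere S^2.)

H_2 = Z.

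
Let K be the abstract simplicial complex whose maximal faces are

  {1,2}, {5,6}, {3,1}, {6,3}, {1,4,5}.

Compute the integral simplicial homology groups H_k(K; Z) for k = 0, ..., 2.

We work with the vertex ordering 1 < 2 < 3 < 4 < 5 < 6. The simplices of K, each written with vertices in increasing order, are:

  0-simplices (6): [1], [2], [3], [4], [5], [6]
  1-simplices (7): [1,2], [1,3], [1,4], [1,5], [3,6], [4,5], [5,6]
  2-simplices (1): [1,4,5]

giving chain groups C_0 ≅ Z^6, C_1 ≅ Z^7, C_2 ≅ Z^1.

∂_1: C_1 → C_0 is given by ∂[p,q] = [q] − [p]. For instance
  ∂[1,5] = [5] − [1].
The resulting 6×7 matrix has rank 5, and its Smith normal form has invariant factors (1,1,1,1,1).

The boundary map ∂_2: C_2 → C_1 sends each 2-simplex [p,q,r] to [q,r] − [p,r] + [p,q]. For instance
  ∂[1,4,5] = [4,5] − [1,5] + [1,4].
As a 7×1 matrix over Z this has rank 1, with invariant factors (1).

Reading off H_k = ker ∂_k / im ∂_{k+1}:

  H_0: rank C_0 − rank ∂_1 = 6 − 5 = 1, and the invariant factors of ∂_1 are all 1, so H_0 ≅ Z.
  H_1: rank ker ∂_1 − rank ∂_2 = (7 − 5) − 1 = 1, and the invariant factors of ∂_2 are all 1, so H_1 ≅ Z.
  H_2: rank ker ∂_2 − rank ∂_3 = (1 − 1) − 0 = 0, and there is no ∂_3, so H_2 ≅ 0.

As a check, the Euler characteristic is 6 − 7 + 1 = 0, which agrees with 1 − 1 + 0 = 0.

H_0 ≅ Z,  H_1 ≅ Z,  H_2 = 0.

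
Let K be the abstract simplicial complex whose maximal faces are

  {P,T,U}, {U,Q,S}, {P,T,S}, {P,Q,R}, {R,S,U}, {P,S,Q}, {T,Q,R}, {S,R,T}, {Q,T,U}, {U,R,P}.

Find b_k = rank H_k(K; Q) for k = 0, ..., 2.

Fix the vertex order P < Q < R < S < T < U and write every simplex with vertices in increasing order. Then dim K = 2 and the simplices of K are:

  0-simplices (6): P, Q, R, S, T, U
  1-simplices (15): PQ, PR, PS, PT, PU, QR, QS, QT, QU, RS, RT, RU, ST, SU, TU
  2-simplices (10): PQR, PQS, PRU, PST, PTU, QRT, QSU, QTU, RST, RSU

so the chain groups are C_0 ≅ Z^6, C_1 ≅ Z^15, C_2 ≅ Z^10.

∂_1: C_1 → C_0 maps an edge to its endpoints' difference, ∂[p,q] = q − p. For instance
  ∂PR = R − P.
The resulting 6×15 matrix has rank 5, and its Smith normal form has invariant factors (1,1,1,1,1).

Boundary ∂_2: C_2 → C_1 acts by ∂[p,q,r] = [q,r] − [p,r] + [p,q]. For instance
  ∂PQR = QR − PR + PQ,
  ∂PQS = QS − PS + PQ.
As a 15×10 matrix over Z this has rank 10, with invariant factors (1,1,1,1,1,1,1,1,1,2).

Reading off H_k = ker ∂_k / im ∂_{k+1}:

  H_0: rank C_0 − rank ∂_1 = 6 − 5 = 1, and the invariant factors of ∂_1 are all 1, so H_0 = Z.
  H_1: rank ker ∂_1 − rank ∂_2 = (15 − 5) − 10 = 0, and ∂_2 has invariant factor 2 > 1, so H_1 = Z/2Z.
  H_2: rank ker ∂_2 − rank ∂_3 = (10 − 10) − 0 = 0, and there is no ∂_3, so H_2 = 0.

As a check, the Euler characteristic is 6 − 15 + 10 = 1, which agrees with 1 − 0 + 0 = 1.
(K is a triangulation of the real projective plane RP^2.)

Hence the Betti numbers are b_0 = 1, b_1 = 0, b_2 = 0.

b_0 = 1, b_1 = 0, b_2 = 0.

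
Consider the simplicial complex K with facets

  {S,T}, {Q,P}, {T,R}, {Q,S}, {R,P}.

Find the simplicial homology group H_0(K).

H_0 ≅ Z.

Order the vertices as P < Q < R < S < T. Listing each simplex with vertices in this order, K has dimension 1 with simplices:

  0-simplices (5): P, Q, R, S, T
  1-simplices (5): PQ, PR, QS, RT, ST

giving chain groups C_0 ≅ Z^5, C_1 ≅ Z^5.

∂_1: C_1 → C_0 is given by ∂[p,q] = [q] − [p].
The 5×5 boundary matrix has rank 4 and Smith normal form diag(1,1,1,1).

Now H_k = ker ∂_k / im ∂_{k+1}, so:

  H_0: rank C_0 − rank ∂_1 = 5 − 4 = 1, and the invariant factors of ∂_1 are all 1, so H_0 ≅ Z.

(K is a triangulation of the circle S^1.)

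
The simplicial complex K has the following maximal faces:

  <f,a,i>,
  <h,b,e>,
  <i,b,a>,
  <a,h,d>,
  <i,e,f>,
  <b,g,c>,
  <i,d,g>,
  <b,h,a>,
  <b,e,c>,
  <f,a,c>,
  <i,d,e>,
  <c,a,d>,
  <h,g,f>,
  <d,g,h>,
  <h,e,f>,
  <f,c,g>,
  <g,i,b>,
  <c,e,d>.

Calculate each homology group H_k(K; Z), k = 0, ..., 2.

H_0 ≅ Z,  H_1 ≅ Z^2,  H_2 ≅ Z.

We work with the vertex ordering a < b < c < d < e < f < g < h < i. The simplices of K, each written with vertices in increasing order, are:

  0-simplices (9): a, b, c, d, e, f, g, h, i
  1-simplices (27): ab, ac, ad, af, ah, ai, bc, be, bg, bh, bi, cd, ce, cf, cg, de, dg, dh, di, ef, eh, ei, fg, fh, fi, gh, gi
  2-simplices (18): abh, abi, acd, acf, adh, afi, bce, bcg, beh, bgi, cde, cfg, dei, dgh, dgi, efh, efi, fgh

so the chain groups are C_0 ≅ Z^9, C_1 ≅ Z^27, C_2 ≅ Z^18.

∂_1: C_1 → C_0 sends each edge [p,q] (with p < q) to q − p.
The 9×27 boundary matrix has rank 8 and Smith normal form diag(1,1,1,1,1,1,1,1).

Boundary ∂_2: C_2 → C_1 acts by ∂[p,q,r] = [q,r] − [p,r] + [p,q]. For instance
  ∂acf = cf − af + ac,
  ∂fgh = gh − fh + fg.
As a 27×18 matrix over Z this has rank 17, with invariant factors (1,1,1,1,1,1,1,1,1,1,1,1,1,1,1,1,1).

Now H_k = ker ∂_k / im ∂_{k+1}, so:

  H_0: rank C_0 − rank ∂_1 = 9 − 8 = 1, and the invariant factors of ∂_1 are all 1, so H_0 = Z.
  H_1: rank ker ∂_1 − rank ∂_2 = (27 − 8) − 17 = 2, and the invariant factors of ∂_2 are all 1, so H_1 = Z^2.
  H_2: rank ker ∂_2 − rank ∂_3 = (18 − 17) − 0 = 1, and there is no ∂_3, so H_2 = Z.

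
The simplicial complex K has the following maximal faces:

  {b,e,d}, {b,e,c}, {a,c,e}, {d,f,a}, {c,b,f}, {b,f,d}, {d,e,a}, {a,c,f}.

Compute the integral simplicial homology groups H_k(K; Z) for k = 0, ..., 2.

H_0 = Z,  H_1 = 0,  H_2 = Z.

We work with the vertex ordering a < b < c < d < e < f. The simplices of K, each written with vertices in increasing order, are:

  0-simplices (6): a, b, c, d, e, f
  1-simplices (12): ac, ad, ae, af, bc, bd, be, bf, ce, cf, de, df
  2-simplices (8): ace, acf, ade, adf, bce, bcf, bde, bdf

Hence C_0 ≅ Z^6, C_1 ≅ Z^12, C_2 ≅ Z^8.

∂_1: C_1 → C_0 maps an edge to its endpoints' difference, ∂[p,q] = q − p. For instance
  ∂df = f − d.
This gives a 6×12 integer matrix of rank 5; reducing to Smith normal form yields diagonal entries (1,1,1,1,1).

Boundary ∂_2: C_2 → C_1 sends each 2-simplex [p,q,r] to [q,r] − [p,r] + [p,q]. For instance
  ∂bce = ce − be + bc,
  ∂bdf = df − bf + bd.
The resulting 12×8 matrix has rank 7, and its Smith normal form has invariant factors (1,1,1,1,1,1,1).

Reading off H_k = ker ∂_k / im ∂_{k+1}:

  H_0: rank C_0 − rank ∂_1 = 6 − 5 = 1, and the invariant factors of ∂_1 are all 1, so H_0 ≅ Z.
  H_1: rank ker ∂_1 − rank ∂_2 = (12 − 5) − 7 = 0, and the invariant factors of ∂_2 are all 1, so H_1 ≅ 0.
  H_2: rank ker ∂_2 − rank ∂_3 = (8 − 7) − 0 = 1, and there is no ∂_3, so H_2 ≅ Z.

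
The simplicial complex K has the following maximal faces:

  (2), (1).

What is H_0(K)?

H_0 = Z^2.

K has 2 vertices.
rank ∂_0 = 0, rank ∂_1 = 0 ⇒ b_0 = 2 − 0 − 0 = 2. So H_0 = Z^2.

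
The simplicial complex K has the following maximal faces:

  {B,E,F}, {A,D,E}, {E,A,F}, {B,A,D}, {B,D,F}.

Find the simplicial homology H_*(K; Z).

H_0 ≅ Z,  H_1 ≅ Z,  H_2 = 0.

Fix the vertex order A < B < D < E < F and write every simplex with vertices in increasing order. Then dim K = 2 and the simplices of K are:

  0-simplices (5): A, B, D, E, F
  1-simplices (10): AB, AD, AE, AF, BD, BE, BF, DE, DF, EF
  2-simplices (5): ABD, ADE, AEF, BDF, BEF

so the chain groups are C_0 ≅ Z^5, C_1 ≅ Z^10, C_2 ≅ Z^5.

Boundary ∂_1: C_1 → C_0 sends each edge [p,q] (with p < q) to q − p. For instance
  ∂AE = E − A.
The resulting 5×10 matrix has rank 4, and its Smith normal form has invariant factors (1,1,1,1).

∂_2: C_2 → C_1 sends each 2-simplex [p,q,r] to [q,r] − [p,r] + [p,q]. For instance
  ∂AEF = EF − AF + AE,
  ∂ABD = BD − AD + AB.
The resulting 10×5 matrix has rank 5, and its Smith normal form has invariant factors (1,1,1,1,1).

From H_k ≅ ker(∂_k) / im(∂_{k+1}) we obtain:

  H_0: rank C_0 − rank ∂_1 = 5 − 4 = 1, and the invariant factors of ∂_1 are all 1, so H_0 = Z.
  H_1: rank ker ∂_1 − rank ∂_2 = (10 − 4) − 5 = 1, and the invariant factors of ∂_2 are all 1, so H_1 = Z.
  H_2: rank ker ∂_2 − rank ∂_3 = (5 − 5) − 0 = 0, and there is no ∂_3, so H_2 = 0.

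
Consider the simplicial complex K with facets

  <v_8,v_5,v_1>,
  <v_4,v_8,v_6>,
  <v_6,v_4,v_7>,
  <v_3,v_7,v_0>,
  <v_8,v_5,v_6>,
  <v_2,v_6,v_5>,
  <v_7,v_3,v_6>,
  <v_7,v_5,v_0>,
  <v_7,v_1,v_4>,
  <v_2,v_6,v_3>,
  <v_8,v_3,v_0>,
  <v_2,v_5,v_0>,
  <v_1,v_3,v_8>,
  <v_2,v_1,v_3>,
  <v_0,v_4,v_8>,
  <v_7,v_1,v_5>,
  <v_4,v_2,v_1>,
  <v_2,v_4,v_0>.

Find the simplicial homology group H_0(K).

Take the total order v_0 < v_1 < v_2 < v_3 < v_4 < v_5 < v_6 < v_7 < v_8 on the vertex set. Then K (dimension 2) consists of the simplices:

  0-simplices (9): [v_0], [v_1], [v_2], [v_3], [v_4], [v_5], [v_6], [v_7], [v_8]
  1-simplices (27): (27 of them)
  2-simplices (18): (18 of them)

so the chain groups are C_0 ≅ Z^9, C_1 ≅ Z^27, C_2 ≅ Z^18.

The boundary map ∂_1: C_1 → C_0 maps an edge to its endpoints' difference, ∂[p,q] = q − p. For instance
  ∂[v_3,v_8] = [v_8] − [v_3].
The resulting 9×27 matrix has rank 8, and its Smith normal form has invariant factors (1,1,1,1,1,1,1,1).

The boundary map ∂_2: C_2 → C_1 maps a triangle to the signed sum of its edges. For instance
  ∂[v_1,v_4,v_7] = [v_4,v_7] − [v_1,v_7] + [v_1,v_4],
  ∂[v_0,v_2,v_4] = [v_2,v_4] − [v_0,v_4] + [v_0,v_2].
This gives a 27×18 integer matrix of rank 17; reducing to Smith normal form yields diagonal entries (1,1,1,1,1,1,1,1,1,1,1,1,1,1,1,1,1).

Now H_k = ker ∂_k / im ∂_{k+1}, so:

  H_0: rank C_0 − rank ∂_1 = 9 − 8 = 1, and the invariant factors of ∂_1 are all 1, so H_0 ≅ Z.

H_0 ≅ Z.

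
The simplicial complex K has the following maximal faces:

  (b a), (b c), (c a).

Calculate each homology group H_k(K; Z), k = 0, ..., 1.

Fix the vertex order a < b < c and write every simplex with vertices in increasing order. Then dim K = 1 and the simplices of K are:

  0-simplices (3): a, b, c
  1-simplices (3): ab, ac, bc

Hence C_0 ≅ Z^3, C_1 ≅ Z^3.

The boundary map ∂_1: C_1 → C_0 is given by ∂[p,q] = [q] − [p].
This gives a 3×3 integer matrix of rank 2; reducing to Smith normal form yields diagonal entries (1,1).

Computing H_k = (kernel of ∂_k) / (image of ∂_{k+1}):

  H_0: rank C_0 − rank ∂_1 = 3 − 2 = 1, and the invariant factors of ∂_1 are all 1, so H_0 = Z.
  H_1: rank ker ∂_1 − rank ∂_2 = (3 − 2) − 0 = 1, and there is no ∂_2, so H_1 = Z.

H_0 = Z,  H_1 = Z.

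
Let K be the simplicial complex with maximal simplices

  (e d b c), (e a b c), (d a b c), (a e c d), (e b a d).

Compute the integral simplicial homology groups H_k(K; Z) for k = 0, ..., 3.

H_0 = Z,  H_1 = 0,  H_2 = 0,  H_3 = Z.

Order the vertices as a < b < c < d < e. Listing each simplex with vertices in this order, K has dimension 3 with simplices:

  0-simplices (5): a, b, c, d, e
  1-simplices (10): ab, ac, ad, ae, bc, bd, be, cd, ce, de
  2-simplices (10): abc, abd, abe, acd, ace, ade, bcd, bce, bde, cde
  3-simplices (5): abcd, abce, abde, acde, bcde

Hence C_0 ≅ Z^5, C_1 ≅ Z^10, C_2 ≅ Z^10, C_3 ≅ Z^5.

Boundary ∂_1: C_1 → C_0 maps an edge to its endpoints' difference, ∂[p,q] = q − p. For instance
  ∂ad = d − a.
This gives a 5×10 integer matrix of rank 4; reducing to Smith normal form yields diagonal entries (1,1,1,1).

Boundary ∂_2: C_2 → C_1 acts by ∂[p,q,r] = [q,r] − [p,r] + [p,q]. For instance
  ∂ace = ce − ae + ac,
  ∂ade = de − ae + ad.
The resulting 10×10 matrix has rank 6, and its Smith normal form has invariant factors (1,1,1,1,1,1).

The boundary map ∂_3: C_3 → C_2 sends each 3-simplex σ to the alternating sum Σ_i (−1)^i (σ with its i-th vertex removed). For instance
  ∂bcde = cde − bde + bce − bcd,
  ∂acde = cde − ade + ace − acd.
The resulting 10×5 matrix has rank 4, and its Smith normal form has invariant factors (1,1,1,1).

Now H_k = ker ∂_k / im ∂_{k+1}, so:

  H_0: rank C_0 − rank ∂_1 = 5 − 4 = 1, and the invariant factors of ∂_1 are all 1, so H_0 ≅ Z.
  H_1: rank ker ∂_1 − rank ∂_2 = (10 − 4) − 6 = 0, and the invariant factors of ∂_2 are all 1, so H_1 ≅ 0.
  H_2: rank ker ∂_2 − rank ∂_3 = (10 − 6) − 4 = 0, and the invariant factors of ∂_3 are all 1, so H_2 ≅ 0.
  H_3: rank ker ∂_3 − rank ∂_4 = (5 − 4) − 0 = 1, and there is no ∂_4, so H_3 ≅ Z.

As a check, the Euler characteristic is 5 − 10 + 10 − 5 = 0, which agrees with 1 − 0 + 0 − 1 = 0.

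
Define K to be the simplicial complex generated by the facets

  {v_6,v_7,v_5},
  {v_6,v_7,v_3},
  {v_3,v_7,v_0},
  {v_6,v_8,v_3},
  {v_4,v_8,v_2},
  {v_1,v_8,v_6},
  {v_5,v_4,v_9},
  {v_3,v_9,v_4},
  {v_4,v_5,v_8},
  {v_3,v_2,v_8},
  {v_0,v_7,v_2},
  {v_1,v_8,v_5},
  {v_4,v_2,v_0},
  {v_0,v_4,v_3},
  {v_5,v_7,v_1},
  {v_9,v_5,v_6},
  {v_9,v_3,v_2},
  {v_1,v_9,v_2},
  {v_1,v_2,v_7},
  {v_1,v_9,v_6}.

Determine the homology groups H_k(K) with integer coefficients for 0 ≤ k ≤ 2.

Fix the vertex order v_0 < v_1 < v_2 < v_3 < v_4 < v_5 < v_6 < v_7 < v_8 < v_9 and write every simplex with vertices in increasing order. Then dim K = 2 and the simplices of K are:

  0-simplices (10): [v_0], [v_1], [v_2], [v_3], [v_4], [v_5], [v_6], [v_7], [v_8], [v_9]
  1-simplices (30): (30 of them)
  2-simplices (20): (20 of them)

giving chain groups C_0 ≅ Z^10, C_1 ≅ Z^30, C_2 ≅ Z^20.

Boundary ∂_1: C_1 → C_0 sends each edge [p,q] (with p < q) to q − p. For instance
  ∂[v_6,v_8] = [v_8] − [v_6].
The resulting 10×30 matrix has rank 9, and its Smith normal form has invariant factors (1,1,1,1,1,1,1,1,1).

∂_2: C_2 → C_1 maps a triangle to the signed sum of its edges. For instance
  ∂[v_3,v_6,v_7] = [v_6,v_7] − [v_3,v_7] + [v_3,v_6],
  ∂[v_2,v_3,v_9] = [v_3,v_9] − [v_2,v_9] + [v_2,v_3].
The 30×20 boundary matrix has rank 20 and Smith normal form diag(1,1,1,1,1,1,1,1,1,1,1,1,1,1,1,1,1,1,1,2).

From H_k ≅ ker(∂_k) / im(∂_{k+1}) we obtain:

  H_0: rank C_0 − rank ∂_1 = 10 − 9 = 1, and the invariant factors of ∂_1 are all 1, so H_0 = Z.
  H_1: rank ker ∂_1 − rank ∂_2 = (30 − 9) − 20 = 1, and ∂_2 has invariant factor 2 > 1, so H_1 = Z ⊕ Z/2.
  H_2: rank ker ∂_2 − rank ∂_3 = (20 − 20) − 0 = 0, and there is no ∂_3, so H_2 = 0.

As a check, the Euler characteristic is 10 − 30 + 20 = 0, which agrees with 1 − 1 + 0 = 0.
(K is a triangulation of the Klein bottle.)

H_0 = Z,  H_1 = Z ⊕ Z/2,  H_2 = 0.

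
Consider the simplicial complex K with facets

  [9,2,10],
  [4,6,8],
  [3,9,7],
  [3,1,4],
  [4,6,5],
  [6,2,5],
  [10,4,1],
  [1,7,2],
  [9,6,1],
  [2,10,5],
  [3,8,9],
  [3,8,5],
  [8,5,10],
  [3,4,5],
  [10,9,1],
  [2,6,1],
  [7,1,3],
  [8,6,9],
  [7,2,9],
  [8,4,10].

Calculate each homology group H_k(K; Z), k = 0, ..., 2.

H_0 ≅ Z,  H_1 ≅ Z ⊕ Z/2,  H_2 = 0.

We work with the vertex ordering 1 < 2 < 3 < 4 < 5 < 6 < 7 < 8 < 9 < 10. The simplices of K, each written with vertices in increasing order, are:

  0-simplices (10): [1], [2], [3], [4], [5], [6], [7], [8], [9], [10]
  1-simplices (30): (30 of them)
  2-simplices (20): (20 of them)

so the chain groups are C_0 ≅ Z^10, C_1 ≅ Z^30, C_2 ≅ Z^20.

Boundary ∂_1: C_1 → C_0 maps an edge to its endpoints' difference, ∂[p,q] = q − p.
As a 10×30 matrix over Z this has rank 9, with invariant factors (1,1,1,1,1,1,1,1,1).

The boundary map ∂_2: C_2 → C_1 acts by ∂[p,q,r] = [q,r] − [p,r] + [p,q]. For instance
  ∂[1,9,10] = [9,10] − [1,10] + [1,9],
  ∂[3,8,9] = [8,9] − [3,9] + [3,8].
The 30×20 boundary matrix has rank 20 and Smith normal form diag(1,1,1,1,1,1,1,1,1,1,1,1,1,1,1,1,1,1,1,2).

Now H_k = ker ∂_k / im ∂_{k+1}, so:

  H_0: rank C_0 − rank ∂_1 = 10 − 9 = 1, and the invariant factors of ∂_1 are all 1, so H_0 = Z.
  H_1: rank ker ∂_1 − rank ∂_2 = (30 − 9) − 20 = 1, and ∂_2 has invariant factor 2 > 1, so H_1 = Z ⊕ Z/2.
  H_2: rank ker ∂_2 − rank ∂_3 = (20 − 20) − 0 = 0, and there is no ∂_3, so H_2 = 0.

As a check, the Euler characteristic is 10 − 30 + 20 = 0, which agrees with 1 − 1 + 0 = 0.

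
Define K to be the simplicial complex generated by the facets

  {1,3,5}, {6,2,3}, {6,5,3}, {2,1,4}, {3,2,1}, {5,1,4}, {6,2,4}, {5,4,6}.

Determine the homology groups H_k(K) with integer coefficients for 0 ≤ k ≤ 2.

H_0 = Z,  H_1 = 0,  H_2 = Z.

K has 6 vertices, 12 edges, 8 triangles.
rank ∂_0 = 0, rank ∂_1 = 5 ⇒ b_0 = 6 − 0 − 5 = 1; all invariant factors of ∂_1 are 1 so no torsion. So H_0 = Z.
rank ∂_1 = 5, rank ∂_2 = 7 ⇒ b_1 = 12 − 5 − 7 = 0; all invariant factors of ∂_2 are 1 so no torsion. So H_1 = 0.
rank ∂_2 = 7, rank ∂_3 = 0 ⇒ b_2 = 8 − 7 − 0 = 1. So H_2 = Z.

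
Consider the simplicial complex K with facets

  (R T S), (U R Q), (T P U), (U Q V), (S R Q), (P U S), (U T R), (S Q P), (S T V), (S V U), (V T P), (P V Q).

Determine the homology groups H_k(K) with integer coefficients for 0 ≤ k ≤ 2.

H_0 ≅ Z,  H_1 ≅ Z/2,  H_2 = 0.

We work with the vertex ordering P < Q < R < S < T < U < V. The simplices of K, each written with vertices in increasing order, are:

  0-simplices (7): P, Q, R, S, T, U, V
  1-simplices (18): PQ, PS, PT, PU, PV, QR, QS, QU, QV, RS, RT, RU, ST, SU, SV, TU, TV, UV
  2-simplices (12): PQS, PQV, PSU, PTU, PTV, QRS, QRU, QUV, RST, RTU, STV, SUV

so the chain groups are C_0 ≅ Z^7, C_1 ≅ Z^18, C_2 ≅ Z^12.

∂_1: C_1 → C_0 is given by ∂[p,q] = [q] − [p]. For instance
  ∂ST = T − S.
The 7×18 boundary matrix has rank 6 and Smith normal form diag(1,1,1,1,1,1).

∂_2: C_2 → C_1 maps a triangle to the signed sum of its edges. For instance
  ∂PTU = TU − PU + PT,
  ∂STV = TV − SV + ST.
This gives a 18×12 integer matrix of rank 12; reducing to Smith normal form yields diagonal entries (1,1,1,1,1,1,1,1,1,1,1,2).

Computing H_k = (kernel of ∂_k) / (image of ∂_{k+1}):

  H_0: rank C_0 − rank ∂_1 = 7 − 6 = 1, and the invariant factors of ∂_1 are all 1, so H_0 ≅ Z.
  H_1: rank ker ∂_1 − rank ∂_2 = (18 − 6) − 12 = 0, and ∂_2 has invariant factor 2 > 1, so H_1 ≅ Z/2.
  H_2: rank ker ∂_2 − rank ∂_3 = (12 − 12) − 0 = 0, and there is no ∂_3, so H_2 ≅ 0.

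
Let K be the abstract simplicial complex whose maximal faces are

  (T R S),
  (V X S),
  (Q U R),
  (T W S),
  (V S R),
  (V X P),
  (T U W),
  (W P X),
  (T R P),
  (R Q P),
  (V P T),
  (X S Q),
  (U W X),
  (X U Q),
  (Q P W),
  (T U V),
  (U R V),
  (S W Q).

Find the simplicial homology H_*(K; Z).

Take the total order P < Q < R < S < T < U < V < W < X on the vertex set. Then K (dimension 2) consists of the simplices:

  0-simplices (9): P, Q, R, S, T, U, V, W, X
  1-simplices (27): PQ, PR, PT, PV, PW, PX, QR, QS, QU, QW, QX, RS, RT, RU, RV, ST, SV, SW, SX, TU, TV, TW, UV, UW, UX, VX, WX
  2-simplices (18): PQR, PQW, PRT, PTV, PVX, PWX, QRU, QSW, QSX, QUX, RST, RSV, RUV, STW, SVX, TUV, TUW, UWX

giving chain groups C_0 ≅ Z^9, C_1 ≅ Z^27, C_2 ≅ Z^18.

Boundary ∂_1: C_1 → C_0 sends each edge [p,q] (with p < q) to q − p. For instance
  ∂RU = U − R.
This gives a 9×27 integer matrix of rank 8; reducing to Smith normal form yields diagonal entries (1,1,1,1,1,1,1,1).

∂_2: C_2 → C_1 acts by ∂[p,q,r] = [q,r] − [p,r] + [p,q]. For instance
  ∂PVX = VX − PX + PV,
  ∂RSV = SV − RV + RS.
This gives a 27×18 integer matrix of rank 18; reducing to Smith normal form yields diagonal entries (1,1,1,1,1,1,1,1,1,1,1,1,1,1,1,1,1,2).

From H_k ≅ ker(∂_k) / im(∂_{k+1}) we obtain:

  H_0: rank C_0 − rank ∂_1 = 9 − 8 = 1, and the invariant factors of ∂_1 are all 1, so H_0 = Z.
  H_1: rank ker ∂_1 − rank ∂_2 = (27 − 8) − 18 = 1, and ∂_2 has invariant factor 2 > 1, so H_1 = Z ⊕ Z/2.
  H_2: rank ker ∂_2 − rank ∂_3 = (18 − 18) − 0 = 0, and there is no ∂_3, so H_2 = 0.

H_0 = Z,  H_1 = Z ⊕ Z/2,  H_2 = 0.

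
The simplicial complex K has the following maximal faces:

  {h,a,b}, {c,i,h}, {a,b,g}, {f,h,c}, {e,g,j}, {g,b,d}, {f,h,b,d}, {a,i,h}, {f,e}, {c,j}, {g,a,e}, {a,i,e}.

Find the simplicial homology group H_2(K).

Fix the vertex order a < b < c < d < e < f < g < h < i < j and write every simplex with vertices in increasing order. Then dim K = 3 and the simplices of K are:

  0-simplices (10): a, b, c, d, e, f, g, h, i, j
  1-simplices (23): ab, ae, ag, ah, ai, bd, bf, bg, bh, cf, ch, ci, cj, df, dg, dh, ef, eg, ei, ej, fh, gj, hi
  2-simplices (13): abg, abh, aeg, aei, ahi, bdf, bdg, bdh, bfh, cfh, chi, dfh, egj
  3-simplices (1): bdfh

Hence C_0 ≅ Z^10, C_1 ≅ Z^23, C_2 ≅ Z^13, C_3 ≅ Z^1.

∂_1: C_1 → C_0 is given by ∂[p,q] = [q] − [p].
This gives a 10×23 integer matrix of rank 9; reducing to Smith normal form yields diagonal entries (1,1,1,1,1,1,1,1,1).

∂_2: C_2 → C_1 acts by ∂[p,q,r] = [q,r] − [p,r] + [p,q]. For instance
  ∂ahi = hi − ai + ah,
  ∂egj = gj − ej + eg.
As a 23×13 matrix over Z this has rank 12, with invariant factors (1,1,1,1,1,1,1,1,1,1,1,1).

The boundary map ∂_3: C_3 → C_2 sends each 3-simplex σ to the alternating sum Σ_i (−1)^i (σ with its i-th vertex removed). For instance
  ∂bdfh = dfh − bfh + bdh − bdf.
This gives a 13×1 integer matrix of rank 1; reducing to Smith normal form yields diagonal entries (1).

From H_k ≅ ker(∂_k) / im(∂_{k+1}) we obtain:

  H_2: rank ker ∂_2 − rank ∂_3 = (13 − 12) − 1 = 0, and the invariant factors of ∂_3 are all 1, so H_2 = 0.

H_2 = 0.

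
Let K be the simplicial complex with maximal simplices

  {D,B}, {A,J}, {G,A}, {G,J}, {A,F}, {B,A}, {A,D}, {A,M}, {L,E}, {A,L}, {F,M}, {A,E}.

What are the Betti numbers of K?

b_0 = 1, b_1 = 4.

Take the total order A < B < D < E < F < G < J < L < M on the vertex set. Then K (dimension 1) consists of the simplices:

  0-simplices (9): A, B, D, E, F, G, J, L, M
  1-simplices (12): AB, AD, AE, AF, AG, AJ, AL, AM, BD, EL, FM, GJ

so the chain groups are C_0 ≅ Z^9, C_1 ≅ Z^12.

∂_1: C_1 → C_0 is given by ∂[p,q] = [q] − [p].
The 9×12 boundary matrix has rank 8 and Smith normal form diag(1,1,1,1,1,1,1,1).

Now H_k = ker ∂_k / im ∂_{k+1}, so:

  H_0: rank C_0 − rank ∂_1 = 9 − 8 = 1, and the invariant factors of ∂_1 are all 1, so H_0 ≅ Z.
  H_1: rank ker ∂_1 − rank ∂_2 = (12 − 8) − 0 = 4, and there is no ∂_2, so H_1 ≅ Z^4.

As a check, the Euler characteristic is 9 − 12 = -3, which agrees with 1 − 4 = -3.
(K is a triangulation of a wedge of 4 circles.)

Hence the Betti numbers are b_0 = 1, b_1 = 4.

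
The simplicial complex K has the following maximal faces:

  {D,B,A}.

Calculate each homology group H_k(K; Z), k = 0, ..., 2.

Take the total order A < B < D on the vertex set. Then K (dimension 2) consists of the simplices:

  0-simplices (3): A, B, D
  1-simplices (3): AB, AD, BD
  2-simplices (1): ABD

Hence C_0 ≅ Z^3, C_1 ≅ Z^3, C_2 ≅ Z^1.

Boundary ∂_1: C_1 → C_0 maps an edge to its endpoints' difference, ∂[p,q] = q − p. For instance
  ∂AD = D − A.
The resulting 3×3 matrix has rank 2, and its Smith normal form has invariant factors (1,1).

Boundary ∂_2: C_2 → C_1 sends each 2-simplex [p,q,r] to [q,r] − [p,r] + [p,q]. For instance
  ∂ABD = BD − AD + AB.
The 3×1 boundary matrix has rank 1 and Smith normal form diag(1).

Reading off H_k = ker ∂_k / im ∂_{k+1}:

  H_0: rank C_0 − rank ∂_1 = 3 − 2 = 1, and the invariant factors of ∂_1 are all 1, so H_0 = Z.
  H_1: rank ker ∂_1 − rank ∂_2 = (3 − 2) − 1 = 0, and the invariant factors of ∂_2 are all 1, so H_1 = 0.
  H_2: rank ker ∂_2 − rank ∂_3 = (1 − 1) − 0 = 0, and there is no ∂_3, so H_2 = 0.

H_0 = Z,  H_1 = 0,  H_2 = 0.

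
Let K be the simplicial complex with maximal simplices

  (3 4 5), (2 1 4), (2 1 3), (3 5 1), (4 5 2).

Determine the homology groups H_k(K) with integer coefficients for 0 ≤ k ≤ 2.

H_0 ≅ Z,  H_1 ≅ Z,  H_2 = 0.

Fix the vertex order 1 < 2 < 3 < 4 < 5 and write every simplex with vertices in increasing order. Then dim K = 2 and the simplices of K are:

  0-simplices (5): [1], [2], [3], [4], [5]
  1-simplices (10): [1,2], [1,3], [1,4], [1,5], [2,3], [2,4], [2,5], [3,4], [3,5], [4,5]
  2-simplices (5): [1,2,3], [1,2,4], [1,3,5], [2,4,5], [3,4,5]

Hence C_0 ≅ Z^5, C_1 ≅ Z^10, C_2 ≅ Z^5.

∂_1: C_1 → C_0 sends each edge [p,q] (with p < q) to q − p.
The resulting 5×10 matrix has rank 4, and its Smith normal form has invariant factors (1,1,1,1).

Boundary ∂_2: C_2 → C_1 acts by ∂[p,q,r] = [q,r] − [p,r] + [p,q]. For instance
  ∂[1,3,5] = [3,5] − [1,5] + [1,3],
  ∂[1,2,3] = [2,3] − [1,3] + [1,2].
The resulting 10×5 matrix has rank 5, and its Smith normal form has invariant factors (1,1,1,1,1).

From H_k ≅ ker(∂_k) / im(∂_{k+1}) we obtain:

  H_0: rank C_0 − rank ∂_1 = 5 − 4 = 1, and the invariant factors of ∂_1 are all 1, so H_0 = Z.
  H_1: rank ker ∂_1 − rank ∂_2 = (10 − 4) − 5 = 1, and the invariant factors of ∂_2 are all 1, so H_1 = Z.
  H_2: rank ker ∂_2 − rank ∂_3 = (5 − 5) − 0 = 0, and there is no ∂_3, so H_2 = 0.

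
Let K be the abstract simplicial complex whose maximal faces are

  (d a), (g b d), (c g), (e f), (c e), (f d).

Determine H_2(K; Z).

H_2 = 0.

Order the vertices as a < b < c < d < e < f < g. Listing each simplex with vertices in this order, K has dimension 2 with simplices:

  0-simplices (7): a, b, c, d, e, f, g
  1-simplices (8): ad, bd, bg, ce, cg, df, dg, ef
  2-simplices (1): bdg

giving chain groups C_0 ≅ Z^7, C_1 ≅ Z^8, C_2 ≅ Z^1.

Boundary ∂_1: C_1 → C_0 sends each edge [p,q] (with p < q) to q − p.
The resulting 7×8 matrix has rank 6, and its Smith normal form has invariant factors (1,1,1,1,1,1).

The boundary map ∂_2: C_2 → C_1 maps a triangle to the signed sum of its edges. For instance
  ∂bdg = dg − bg + bd.
As a 8×1 matrix over Z this has rank 1, with invariant factors (1).

Computing H_k = (kernel of ∂_k) / (image of ∂_{k+1}):

  H_2: rank ker ∂_2 − rank ∂_3 = (1 − 1) − 0 = 0, and there is no ∂_3, so H_2 = 0.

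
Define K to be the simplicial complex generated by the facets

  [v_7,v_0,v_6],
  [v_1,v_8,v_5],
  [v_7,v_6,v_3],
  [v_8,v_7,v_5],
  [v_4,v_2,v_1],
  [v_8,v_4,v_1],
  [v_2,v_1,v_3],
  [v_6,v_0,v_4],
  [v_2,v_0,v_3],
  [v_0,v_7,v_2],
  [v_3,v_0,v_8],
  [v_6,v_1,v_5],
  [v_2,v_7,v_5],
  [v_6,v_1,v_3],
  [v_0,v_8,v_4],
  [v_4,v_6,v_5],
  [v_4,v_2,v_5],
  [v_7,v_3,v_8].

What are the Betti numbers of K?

K has 9 vertices, 27 edges, 18 triangles.
rank ∂_0 = 0, rank ∂_1 = 8 ⇒ b_0 = 9 − 0 − 8 = 1; all invariant factors of ∂_1 are 1 so no torsion. So H_0 ≅ Z.
rank ∂_1 = 8, rank ∂_2 = 18 ⇒ b_1 = 27 − 8 − 18 = 1; ∂_2 has invariant factor(s) [2] giving torsion. So H_1 ≅ Z ⊕ Z/2Z.
rank ∂_2 = 18, rank ∂_3 = 0 ⇒ b_2 = 18 − 18 − 0 = 0. So H_2 ≅ 0.

b_0 = 1, b_1 = 1, b_2 = 0.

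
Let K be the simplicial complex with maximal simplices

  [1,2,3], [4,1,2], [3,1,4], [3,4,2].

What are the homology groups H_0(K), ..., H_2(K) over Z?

H_0 = Z,  H_1 = 0,  H_2 = Z.

Order the vertices as 1 < 2 < 3 < 4. Listing each simplex with vertices in this order, K has dimension 2 with simplices:

  0-simplices (4): [1], [2], [3], [4]
  1-simplices (6): [1,2], [1,3], [1,4], [2,3], [2,4], [3,4]
  2-simplices (4): [1,2,3], [1,2,4], [1,3,4], [2,3,4]

so the chain groups are C_0 ≅ Z^4, C_1 ≅ Z^6, C_2 ≅ Z^4.

∂_1: C_1 → C_0 is given by ∂[p,q] = [q] − [p]. For instance
  ∂[1,4] = [4] − [1].
The resulting 4×6 matrix has rank 3, and its Smith normal form has invariant factors (1,1,1).

The boundary map ∂_2: C_2 → C_1 acts by ∂[p,q,r] = [q,r] − [p,r] + [p,q]. For instance
  ∂[1,3,4] = [3,4] − [1,4] + [1,3],
  ∂[1,2,3] = [2,3] − [1,3] + [1,2].
The resulting 6×4 matrix has rank 3, and its Smith normal form has invariant factors (1,1,1).

Now H_k = ker ∂_k / im ∂_{k+1}, so:

  H_0: rank C_0 − rank ∂_1 = 4 − 3 = 1, and the invariant factors of ∂_1 are all 1, so H_0 ≅ Z.
  H_1: rank ker ∂_1 − rank ∂_2 = (6 − 3) − 3 = 0, and the invariant factors of ∂_2 are all 1, so H_1 ≅ 0.
  H_2: rank ker ∂_2 − rank ∂_3 = (4 − 3) − 0 = 1, and there is no ∂_3, so H_2 ≅ Z.

(K is a triangulation of the 2-sphere S^2.)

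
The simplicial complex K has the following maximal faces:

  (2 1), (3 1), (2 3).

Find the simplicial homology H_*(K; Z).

H_0 ≅ Z,  H_1 ≅ Z.

K has 3 vertices, 3 edges.
rank ∂_0 = 0, rank ∂_1 = 2 ⇒ b_0 = 3 − 0 − 2 = 1; all invariant factors of ∂_1 are 1 so no torsion. So H_0 ≅ Z.
rank ∂_1 = 2, rank ∂_2 = 0 ⇒ b_1 = 3 − 2 − 0 = 1. So H_1 ≅ Z.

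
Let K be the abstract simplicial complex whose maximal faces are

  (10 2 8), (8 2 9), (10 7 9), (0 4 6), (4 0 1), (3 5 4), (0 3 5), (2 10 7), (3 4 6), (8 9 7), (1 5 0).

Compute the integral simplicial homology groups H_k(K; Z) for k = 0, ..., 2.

Take the total order 0 < 1 < 2 < 3 < 4 < 5 < 6 < 7 < 8 < 9 < 10 on the vertex set. Then K (dimension 2) consists of the simplices:

  0-simplices (11): [0], [1], [2], [3], [4], [5], [6], [7], [8], [9], [10]
  1-simplices (22): [0,1], [0,3], [0,4], [0,5], [0,6], [1,4], [1,5], [2,7], [2,8], [2,9], [2,10], [3,4], [3,5], [3,6], [4,5], [4,6], [7,8], [7,9], [7,10], [8,9], [8,10], [9,10]
  2-simplices (11): [0,1,4], [0,1,5], [0,3,5], [0,4,6], [2,7,10], [2,8,9], [2,8,10], [3,4,5], [3,4,6], [7,8,9], [7,9,10]

so the chain groups are C_0 ≅ Z^11, C_1 ≅ Z^22, C_2 ≅ Z^11.

∂_1: C_1 → C_0 sends each edge [p,q] (with p < q) to q − p. For instance
  ∂[0,1] = [1] − [0].
The resulting 11×22 matrix has rank 9, and its Smith normal form has invariant factors (1,1,1,1,1,1,1,1,1).

∂_2: C_2 → C_1 maps a triangle to the signed sum of its edges. For instance
  ∂[0,1,5] = [1,5] − [0,5] + [0,1],
  ∂[2,8,9] = [8,9] − [2,9] + [2,8].
As a 22×11 matrix over Z this has rank 11, with invariant factors (1,1,1,1,1,1,1,1,1,1,1).

Now H_k = ker ∂_k / im ∂_{k+1}, so:

  H_0: rank C_0 − rank ∂_1 = 11 − 9 = 2, and the invariant factors of ∂_1 are all 1, so H_0 = Z^2.
  H_1: rank ker ∂_1 − rank ∂_2 = (22 − 9) − 11 = 2, and the invariant factors of ∂_2 are all 1, so H_1 = Z^2.
  H_2: rank ker ∂_2 − rank ∂_3 = (11 − 11) − 0 = 0, and there is no ∂_3, so H_2 = 0.

(K is a triangulation of the disjoint union of the Möbius band and the cylinder S^1 x I.)

H_0 ≅ Z^2,  H_1 ≅ Z^2,  H_2 = 0.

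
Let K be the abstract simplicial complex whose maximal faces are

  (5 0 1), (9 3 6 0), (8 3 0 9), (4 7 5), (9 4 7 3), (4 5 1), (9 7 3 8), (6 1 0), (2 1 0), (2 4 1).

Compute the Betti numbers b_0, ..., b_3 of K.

Order the vertices as 0 < 1 < 2 < 3 < 4 < 5 < 6 < 7 < 8 < 9. Listing each simplex with vertices in this order, K has dimension 3 with simplices:

  0-simplices (10): [0], [1], [2], [3], [4], [5], [6], [7], [8], [9]
  1-simplices (25): (25 of them)
  2-simplices (19): (19 of them)
  3-simplices (4): [0,3,6,9], [0,3,8,9], [3,4,7,9], [3,7,8,9]

so the chain groups are C_0 ≅ Z^10, C_1 ≅ Z^25, C_2 ≅ Z^19, C_3 ≅ Z^4.

∂_1: C_1 → C_0 maps an edge to its endpoints' difference, ∂[p,q] = q − p.
The resulting 10×25 matrix has rank 9, and its Smith normal form has invariant factors (1,1,1,1,1,1,1,1,1).

The boundary map ∂_2: C_2 → C_1 sends each 2-simplex [p,q,r] to [q,r] − [p,r] + [p,q]. For instance
  ∂[3,4,7] = [4,7] − [3,7] + [3,4],
  ∂[0,1,6] = [1,6] − [0,6] + [0,1].
As a 25×19 matrix over Z this has rank 15, with invariant factors (1,1,1,1,1,1,1,1,1,1,1,1,1,1,1).

∂_3: C_3 → C_2 sends each 3-simplex σ to the alternating sum Σ_i (−1)^i (σ with its i-th vertex removed). For instance
  ∂[3,7,8,9] = [7,8,9] − [3,8,9] + [3,7,9] − [3,7,8],
  ∂[0,3,6,9] = [3,6,9] − [0,6,9] + [0,3,9] − [0,3,6].
As a 19×4 matrix over Z this has rank 4, with invariant factors (1,1,1,1).

Computing H_k = (kernel of ∂_k) / (image of ∂_{k+1}):

  H_0: rank C_0 − rank ∂_1 = 10 − 9 = 1, and the invariant factors of ∂_1 are all 1, so H_0 ≅ Z.
  H_1: rank ker ∂_1 − rank ∂_2 = (25 − 9) − 15 = 1, and the invariant factors of ∂_2 are all 1, so H_1 ≅ Z.
  H_2: rank ker ∂_2 − rank ∂_3 = (19 − 15) − 4 = 0, and the invariant factors of ∂_3 are all 1, so H_2 ≅ 0.
  H_3: rank ker ∂_3 − rank ∂_4 = (4 − 4) − 0 = 0, and there is no ∂_4, so H_3 ≅ 0.

Hence the Betti numbers are b_0 = 1, b_1 = 1, b_2 = 0, b_3 = 0.

b_0 = 1, b_1 = 1, b_2 = 0, b_3 = 0.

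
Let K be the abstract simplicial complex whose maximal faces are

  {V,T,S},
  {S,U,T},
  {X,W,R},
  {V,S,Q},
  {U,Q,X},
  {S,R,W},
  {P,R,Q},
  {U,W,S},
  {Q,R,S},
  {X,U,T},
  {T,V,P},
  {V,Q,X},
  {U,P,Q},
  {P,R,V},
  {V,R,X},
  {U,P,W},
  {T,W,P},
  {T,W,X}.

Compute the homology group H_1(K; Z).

K has 9 vertices, 27 edges, 18 triangles.
rank ∂_1 = 8, rank ∂_2 = 18 ⇒ b_1 = 27 − 8 − 18 = 1; ∂_2 has invariant factor(s) [2] giving torsion. So H_1 = Z ⊕ Z/2Z.

H_1 = Z ⊕ Z/2Z.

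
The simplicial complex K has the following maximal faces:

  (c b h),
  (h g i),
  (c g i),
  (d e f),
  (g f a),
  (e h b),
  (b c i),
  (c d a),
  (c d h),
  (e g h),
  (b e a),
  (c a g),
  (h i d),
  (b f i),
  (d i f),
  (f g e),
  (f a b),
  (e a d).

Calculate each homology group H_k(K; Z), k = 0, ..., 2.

H_0 ≅ Z,  H_1 ≅ Z ⊕ Z/2,  H_2 = 0.

K has 9 vertices, 27 edges, 18 triangles.
rank ∂_0 = 0, rank ∂_1 = 8 ⇒ b_0 = 9 − 0 − 8 = 1; all invariant factors of ∂_1 are 1 so no torsion. So H_0 = Z.
rank ∂_1 = 8, rank ∂_2 = 18 ⇒ b_1 = 27 − 8 − 18 = 1; ∂_2 has invariant factor(s) [2] giving torsion. So H_1 = Z ⊕ Z/2.
rank ∂_2 = 18, rank ∂_3 = 0 ⇒ b_2 = 18 − 18 − 0 = 0. So H_2 = 0.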